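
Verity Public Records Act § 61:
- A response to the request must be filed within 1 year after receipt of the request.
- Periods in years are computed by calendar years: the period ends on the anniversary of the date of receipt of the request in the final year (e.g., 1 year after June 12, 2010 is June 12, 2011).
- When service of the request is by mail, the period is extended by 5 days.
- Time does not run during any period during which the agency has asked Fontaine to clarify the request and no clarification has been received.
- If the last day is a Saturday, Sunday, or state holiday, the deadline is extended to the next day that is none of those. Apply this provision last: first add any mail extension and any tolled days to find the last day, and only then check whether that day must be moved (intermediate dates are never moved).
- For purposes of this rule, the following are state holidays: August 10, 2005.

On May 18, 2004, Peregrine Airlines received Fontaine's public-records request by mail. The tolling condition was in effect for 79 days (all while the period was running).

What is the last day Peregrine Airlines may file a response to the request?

August 11, 2005

1 year after May 18, 2004 is May 18, 2005.
Service was by mail, adding 5 days: May 18, 2005 + 5 days = May 23, 2005.
Tolling adds 79 days: May 23, 2005 + 79 days = August 10, 2005.
August 10, 2005 is a listed holiday. The next qualifying day is August 11, 2005.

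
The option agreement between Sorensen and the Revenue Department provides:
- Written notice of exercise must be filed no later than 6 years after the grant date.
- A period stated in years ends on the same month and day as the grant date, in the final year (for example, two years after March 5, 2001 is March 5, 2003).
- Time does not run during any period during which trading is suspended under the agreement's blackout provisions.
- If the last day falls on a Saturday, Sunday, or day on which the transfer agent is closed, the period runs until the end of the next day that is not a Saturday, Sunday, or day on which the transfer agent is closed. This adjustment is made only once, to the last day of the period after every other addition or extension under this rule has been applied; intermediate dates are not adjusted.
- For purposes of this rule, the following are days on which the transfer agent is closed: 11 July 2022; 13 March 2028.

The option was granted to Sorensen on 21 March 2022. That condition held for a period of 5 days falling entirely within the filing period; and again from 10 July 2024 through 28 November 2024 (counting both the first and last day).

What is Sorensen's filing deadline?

6 years after 21 March 2022 is March 21, 2028.
Tolling adds 5 days: March 21, 2028 + 5 days = March 26, 2028.
From July 10, 2024 through November 28, 2024 inclusive is 142 days; tolling adds 142 days: March 26, 2028 + 142 days = August 15, 2028.
August 15, 2028 is a Tuesday and not a day on which the transfer agent is closed, so no extension applies.

August 15, 2028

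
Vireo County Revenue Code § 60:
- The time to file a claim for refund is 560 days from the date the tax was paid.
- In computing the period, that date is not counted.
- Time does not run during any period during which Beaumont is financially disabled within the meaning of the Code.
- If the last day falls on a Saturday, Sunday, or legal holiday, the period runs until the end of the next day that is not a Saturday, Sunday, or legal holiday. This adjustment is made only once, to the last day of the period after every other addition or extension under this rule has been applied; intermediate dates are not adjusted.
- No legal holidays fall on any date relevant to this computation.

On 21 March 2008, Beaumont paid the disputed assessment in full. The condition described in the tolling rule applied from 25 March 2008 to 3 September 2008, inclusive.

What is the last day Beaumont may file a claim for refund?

560 days after 21 March 2008 is October 2, 2009.
From March 25, 2008 through September 3, 2008 inclusive is 163 days; tolling adds 163 days: October 2, 2009 + 163 days = March 14, 2010.
March 14, 2010 is Sunday. The next qualifying day is March 15, 2010.

March 15, 2010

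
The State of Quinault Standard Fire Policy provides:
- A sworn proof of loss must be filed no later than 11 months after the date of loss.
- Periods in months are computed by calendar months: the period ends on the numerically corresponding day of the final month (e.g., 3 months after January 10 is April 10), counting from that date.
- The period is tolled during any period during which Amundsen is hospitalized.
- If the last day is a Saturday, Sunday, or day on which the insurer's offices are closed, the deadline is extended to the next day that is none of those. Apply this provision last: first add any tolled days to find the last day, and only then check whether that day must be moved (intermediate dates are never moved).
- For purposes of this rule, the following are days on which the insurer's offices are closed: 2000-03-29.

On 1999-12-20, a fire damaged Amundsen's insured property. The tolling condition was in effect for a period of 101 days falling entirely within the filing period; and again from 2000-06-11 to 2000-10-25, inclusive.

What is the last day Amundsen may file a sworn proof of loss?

July 16, 2001

11 months after 1999-12-20 is November 20, 2000.
Tolling adds 101 days: November 20, 2000 + 101 days = March 1, 2001.
From June 11, 2000 through October 25, 2000 inclusive is 137 days; tolling adds 137 days: March 1, 2001 + 137 days = July 16, 2001.
July 16, 2001 is a Monday and not a day on which the insurer's offices are closed, so no extension applies.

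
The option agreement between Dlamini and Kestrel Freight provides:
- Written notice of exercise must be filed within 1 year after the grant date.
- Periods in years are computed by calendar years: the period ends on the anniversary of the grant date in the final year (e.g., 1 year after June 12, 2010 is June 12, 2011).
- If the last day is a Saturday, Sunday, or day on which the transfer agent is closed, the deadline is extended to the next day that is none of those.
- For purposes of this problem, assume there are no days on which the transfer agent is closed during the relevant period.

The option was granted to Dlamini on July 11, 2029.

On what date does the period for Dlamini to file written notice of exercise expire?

1 year after July 11, 2029 is July 11, 2030.
July 11, 2030 is a Thursday and not a day on which the transfer agent is closed, so no extension applies.

July 11, 2030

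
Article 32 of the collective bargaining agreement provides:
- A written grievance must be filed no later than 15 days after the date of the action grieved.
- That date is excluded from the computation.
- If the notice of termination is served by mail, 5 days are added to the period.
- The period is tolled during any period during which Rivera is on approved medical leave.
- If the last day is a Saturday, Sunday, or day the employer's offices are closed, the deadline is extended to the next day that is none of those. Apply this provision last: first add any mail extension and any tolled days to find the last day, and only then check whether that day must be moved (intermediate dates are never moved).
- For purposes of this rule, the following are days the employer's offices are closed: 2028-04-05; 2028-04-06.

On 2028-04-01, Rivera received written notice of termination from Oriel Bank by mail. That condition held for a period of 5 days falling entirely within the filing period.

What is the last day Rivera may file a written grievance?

15 days after 2028-04-01 is April 16, 2028.
Service was by mail, adding 5 days: April 16, 2028 + 5 days = April 21, 2028.
Tolling adds 5 days: April 21, 2028 + 5 days = April 26, 2028.
April 26, 2028 is a Wednesday and not a day the employer's offices are closed, so no extension applies.

April 26, 2028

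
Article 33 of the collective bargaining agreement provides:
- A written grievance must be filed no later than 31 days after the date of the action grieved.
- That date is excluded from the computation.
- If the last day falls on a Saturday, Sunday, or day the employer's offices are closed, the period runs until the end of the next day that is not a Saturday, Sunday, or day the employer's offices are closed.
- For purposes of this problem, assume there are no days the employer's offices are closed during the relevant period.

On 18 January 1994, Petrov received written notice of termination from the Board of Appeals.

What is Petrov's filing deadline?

31 days after 18 January 1994 is February 18, 1994.
February 18, 1994 is a Friday and not a day the employer's offices are closed, so no extension applies.

February 18, 1994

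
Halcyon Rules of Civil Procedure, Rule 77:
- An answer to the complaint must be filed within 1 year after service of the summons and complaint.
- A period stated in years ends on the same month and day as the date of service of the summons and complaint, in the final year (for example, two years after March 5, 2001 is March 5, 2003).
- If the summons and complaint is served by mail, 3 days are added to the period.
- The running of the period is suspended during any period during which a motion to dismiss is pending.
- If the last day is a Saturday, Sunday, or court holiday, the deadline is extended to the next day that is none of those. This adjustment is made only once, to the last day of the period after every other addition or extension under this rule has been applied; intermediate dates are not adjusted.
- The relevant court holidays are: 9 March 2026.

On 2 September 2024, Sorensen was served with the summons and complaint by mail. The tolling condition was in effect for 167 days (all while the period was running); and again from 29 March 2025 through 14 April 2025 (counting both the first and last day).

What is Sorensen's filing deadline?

March 10, 2026

1 year after 2 September 2024 is September 2, 2025.
Service was by mail, adding 3 days: September 2, 2025 + 3 days = September 5, 2025.
Tolling adds 167 days: September 5, 2025 + 167 days = February 19, 2026.
From March 29, 2025 through April 14, 2025 inclusive is 17 days; tolling adds 17 days: February 19, 2026 + 17 days = March 8, 2026.
March 8, 2026 is Sunday; March 9, 2026 is a listed holiday. The next qualifying day is March 10, 2026.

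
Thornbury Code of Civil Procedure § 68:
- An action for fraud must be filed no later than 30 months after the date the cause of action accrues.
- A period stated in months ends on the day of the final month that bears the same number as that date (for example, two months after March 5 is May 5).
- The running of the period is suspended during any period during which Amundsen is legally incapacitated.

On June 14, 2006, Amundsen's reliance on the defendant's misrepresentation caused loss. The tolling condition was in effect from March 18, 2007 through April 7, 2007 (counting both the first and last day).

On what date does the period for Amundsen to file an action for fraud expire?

30 months after June 14, 2006 is December 14, 2008.
From March 18, 2007 through April 7, 2007 inclusive is 21 days; tolling adds 21 days: December 14, 2008 + 21 days = January 4, 2009.

January 4, 2009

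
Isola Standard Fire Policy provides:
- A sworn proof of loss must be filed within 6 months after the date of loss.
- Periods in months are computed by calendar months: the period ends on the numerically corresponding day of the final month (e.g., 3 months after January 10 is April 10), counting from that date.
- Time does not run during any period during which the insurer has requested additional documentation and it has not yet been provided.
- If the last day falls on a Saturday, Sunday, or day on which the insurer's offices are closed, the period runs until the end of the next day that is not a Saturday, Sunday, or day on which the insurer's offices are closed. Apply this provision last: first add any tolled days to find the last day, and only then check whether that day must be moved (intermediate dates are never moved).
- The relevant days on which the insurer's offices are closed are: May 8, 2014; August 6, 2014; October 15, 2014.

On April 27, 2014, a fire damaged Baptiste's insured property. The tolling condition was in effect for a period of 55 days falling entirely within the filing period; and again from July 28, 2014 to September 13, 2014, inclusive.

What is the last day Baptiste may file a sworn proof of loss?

February 9, 2015

6 months after April 27, 2014 is October 27, 2014.
Tolling adds 55 days: October 27, 2014 + 55 days = December 21, 2014.
From July 28, 2014 through September 13, 2014 inclusive is 48 days; tolling adds 48 days: December 21, 2014 + 48 days = February 7, 2015.
February 7, 2015 is Saturday; February 8, 2015 is Sunday. The next qualifying day is February 9, 2015.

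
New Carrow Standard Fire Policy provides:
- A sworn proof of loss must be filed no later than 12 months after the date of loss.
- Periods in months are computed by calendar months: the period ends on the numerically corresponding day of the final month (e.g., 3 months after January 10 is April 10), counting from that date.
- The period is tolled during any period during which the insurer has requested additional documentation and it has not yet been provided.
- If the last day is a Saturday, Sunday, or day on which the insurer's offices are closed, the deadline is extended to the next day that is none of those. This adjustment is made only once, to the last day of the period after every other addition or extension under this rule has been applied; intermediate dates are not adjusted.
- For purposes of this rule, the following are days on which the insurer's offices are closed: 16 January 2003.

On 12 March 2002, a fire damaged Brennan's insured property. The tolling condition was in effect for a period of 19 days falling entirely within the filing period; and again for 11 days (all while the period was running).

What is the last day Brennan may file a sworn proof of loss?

April 11, 2003

12 months after 12 March 2002 is March 12, 2003.
Tolling adds 19 days: March 12, 2003 + 19 days = March 31, 2003.
Tolling adds 11 days: March 31, 2003 + 11 days = April 11, 2003.
April 11, 2003 is a Friday and not a day on which the insurer's offices are closed, so no extension applies.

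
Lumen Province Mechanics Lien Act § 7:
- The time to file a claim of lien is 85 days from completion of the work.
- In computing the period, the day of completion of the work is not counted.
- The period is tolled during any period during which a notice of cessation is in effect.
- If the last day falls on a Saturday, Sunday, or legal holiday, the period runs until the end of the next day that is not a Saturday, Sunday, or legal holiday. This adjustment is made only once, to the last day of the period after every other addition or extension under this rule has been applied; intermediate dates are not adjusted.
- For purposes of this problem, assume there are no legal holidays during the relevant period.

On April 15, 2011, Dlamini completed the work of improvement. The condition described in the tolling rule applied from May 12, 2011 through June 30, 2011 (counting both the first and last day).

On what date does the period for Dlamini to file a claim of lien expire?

August 29, 2011

85 days after April 15, 2011 is July 9, 2011.
From May 12, 2011 through June 30, 2011 inclusive is 50 days; tolling adds 50 days: July 9, 2011 + 50 days = August 28, 2011.
August 28, 2011 is Sunday. The next qualifying day is August 29, 2011.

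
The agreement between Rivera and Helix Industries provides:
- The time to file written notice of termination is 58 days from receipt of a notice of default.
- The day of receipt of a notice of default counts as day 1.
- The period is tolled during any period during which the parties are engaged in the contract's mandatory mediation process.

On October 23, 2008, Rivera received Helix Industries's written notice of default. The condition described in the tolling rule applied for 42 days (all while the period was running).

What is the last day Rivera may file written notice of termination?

Counting October 23, 2008 as day 1, day 58 is December 19, 2008.
Tolling adds 42 days: December 19, 2008 + 42 days = January 30, 2009.

January 30, 2009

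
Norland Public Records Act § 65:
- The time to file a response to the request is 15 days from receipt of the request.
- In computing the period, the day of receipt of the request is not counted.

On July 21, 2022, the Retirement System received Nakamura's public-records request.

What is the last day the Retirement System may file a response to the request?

August 5, 2022

15 days after July 21, 2022 is August 5, 2022.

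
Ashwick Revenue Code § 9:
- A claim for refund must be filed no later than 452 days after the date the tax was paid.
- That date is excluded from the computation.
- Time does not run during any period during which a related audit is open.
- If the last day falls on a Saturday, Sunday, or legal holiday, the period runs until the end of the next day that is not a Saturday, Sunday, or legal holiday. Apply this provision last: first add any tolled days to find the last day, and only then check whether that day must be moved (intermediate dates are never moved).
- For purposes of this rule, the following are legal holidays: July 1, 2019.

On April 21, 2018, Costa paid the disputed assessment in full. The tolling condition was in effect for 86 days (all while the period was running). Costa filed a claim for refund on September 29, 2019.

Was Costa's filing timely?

452 days after April 21, 2018 is July 17, 2019.
Tolling adds 86 days: July 17, 2019 + 86 days = October 11, 2019.
October 11, 2019 is a Friday and not a legal holiday, so no extension applies.
The deadline is October 11, 2019; the filing on September 29, 2019 is on or before that date.

Yes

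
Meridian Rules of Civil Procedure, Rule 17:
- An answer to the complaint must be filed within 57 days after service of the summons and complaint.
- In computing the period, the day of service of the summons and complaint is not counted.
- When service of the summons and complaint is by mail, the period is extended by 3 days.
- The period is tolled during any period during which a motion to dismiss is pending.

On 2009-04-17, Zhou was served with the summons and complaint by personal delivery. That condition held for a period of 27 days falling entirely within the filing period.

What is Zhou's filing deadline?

57 days after 2009-04-17 is June 13, 2009.
Service was not by mail, so no mail extension applies.
Tolling adds 27 days: June 13, 2009 + 27 days = July 10, 2009.

July 10, 2009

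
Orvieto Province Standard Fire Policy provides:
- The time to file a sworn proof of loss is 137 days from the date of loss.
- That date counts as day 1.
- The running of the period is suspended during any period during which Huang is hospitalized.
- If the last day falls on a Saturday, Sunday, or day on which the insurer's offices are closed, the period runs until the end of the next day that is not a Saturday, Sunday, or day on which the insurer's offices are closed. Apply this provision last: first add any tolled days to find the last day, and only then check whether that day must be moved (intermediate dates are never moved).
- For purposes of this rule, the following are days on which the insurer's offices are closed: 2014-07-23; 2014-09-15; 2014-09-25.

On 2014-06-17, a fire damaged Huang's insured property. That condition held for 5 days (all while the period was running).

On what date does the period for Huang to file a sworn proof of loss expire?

November 5, 2014

Counting 2014-06-17 as day 1, day 137 is October 31, 2014.
Tolling adds 5 days: October 31, 2014 + 5 days = November 5, 2014.
November 5, 2014 is a Wednesday and not a day on which the insurer's offices are closed, so no extension applies.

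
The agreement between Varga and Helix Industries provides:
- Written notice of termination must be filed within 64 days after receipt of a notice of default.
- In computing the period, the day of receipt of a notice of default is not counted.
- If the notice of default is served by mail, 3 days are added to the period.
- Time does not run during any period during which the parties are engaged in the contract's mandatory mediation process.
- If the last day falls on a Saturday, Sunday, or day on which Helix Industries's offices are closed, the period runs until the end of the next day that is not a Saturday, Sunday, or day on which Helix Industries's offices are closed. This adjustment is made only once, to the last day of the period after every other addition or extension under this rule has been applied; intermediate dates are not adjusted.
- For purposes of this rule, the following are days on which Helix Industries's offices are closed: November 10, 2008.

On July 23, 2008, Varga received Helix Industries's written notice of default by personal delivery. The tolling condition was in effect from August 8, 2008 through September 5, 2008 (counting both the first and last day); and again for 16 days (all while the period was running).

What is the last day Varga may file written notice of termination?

November 11, 2008

64 days after July 23, 2008 is September 25, 2008.
Service was not by mail, so no mail extension applies.
From August 8, 2008 through September 5, 2008 inclusive is 29 days; tolling adds 29 days: September 25, 2008 + 29 days = October 24, 2008.
Tolling adds 16 days: October 24, 2008 + 16 days = November 9, 2008.
November 9, 2008 is Sunday; November 10, 2008 is a listed holiday. The next qualifying day is November 11, 2008.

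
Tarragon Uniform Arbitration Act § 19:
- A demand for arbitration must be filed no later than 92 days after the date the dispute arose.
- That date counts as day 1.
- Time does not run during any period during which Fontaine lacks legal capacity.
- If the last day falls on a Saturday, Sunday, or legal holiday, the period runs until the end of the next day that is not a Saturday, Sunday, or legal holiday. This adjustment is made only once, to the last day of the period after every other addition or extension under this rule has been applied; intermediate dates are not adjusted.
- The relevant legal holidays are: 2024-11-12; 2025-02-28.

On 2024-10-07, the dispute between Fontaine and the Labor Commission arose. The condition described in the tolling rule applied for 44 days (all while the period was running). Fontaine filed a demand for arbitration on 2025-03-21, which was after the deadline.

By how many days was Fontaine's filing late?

Counting 2024-10-07 as day 1, day 92 is January 6, 2025.
Tolling adds 44 days: January 6, 2025 + 44 days = February 19, 2025.
February 19, 2025 is a Wednesday and not a legal holiday, so no extension applies.
The deadline is February 19, 2025; from February 19, 2025 to March 21, 2025 is 30 days.

30 days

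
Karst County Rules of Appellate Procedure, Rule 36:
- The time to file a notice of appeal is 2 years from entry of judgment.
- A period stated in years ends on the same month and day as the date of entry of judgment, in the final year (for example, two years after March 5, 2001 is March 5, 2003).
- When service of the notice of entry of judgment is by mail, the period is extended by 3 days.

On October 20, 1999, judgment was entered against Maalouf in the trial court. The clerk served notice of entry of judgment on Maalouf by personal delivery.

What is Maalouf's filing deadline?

2 years after October 20, 1999 is October 20, 2001.
Service was not by mail, so no mail extension applies.

October 20, 2001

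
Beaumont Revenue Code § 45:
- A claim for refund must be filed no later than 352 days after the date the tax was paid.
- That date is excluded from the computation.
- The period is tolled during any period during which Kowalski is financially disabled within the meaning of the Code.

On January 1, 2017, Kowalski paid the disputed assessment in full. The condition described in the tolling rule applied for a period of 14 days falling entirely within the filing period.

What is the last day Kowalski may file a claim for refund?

352 days after January 1, 2017 is December 19, 2017.
Tolling adds 14 days: December 19, 2017 + 14 days = January 2, 2018.

January 2, 2018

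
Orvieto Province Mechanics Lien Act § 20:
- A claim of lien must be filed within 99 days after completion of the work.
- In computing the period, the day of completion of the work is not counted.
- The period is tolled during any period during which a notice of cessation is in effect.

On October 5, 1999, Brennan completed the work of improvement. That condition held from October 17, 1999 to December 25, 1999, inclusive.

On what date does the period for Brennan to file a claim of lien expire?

99 days after October 5, 1999 is January 12, 2000.
From October 17, 1999 through December 25, 1999 inclusive is 70 days; tolling adds 70 days: January 12, 2000 + 70 days = March 22, 2000.

March 22, 2000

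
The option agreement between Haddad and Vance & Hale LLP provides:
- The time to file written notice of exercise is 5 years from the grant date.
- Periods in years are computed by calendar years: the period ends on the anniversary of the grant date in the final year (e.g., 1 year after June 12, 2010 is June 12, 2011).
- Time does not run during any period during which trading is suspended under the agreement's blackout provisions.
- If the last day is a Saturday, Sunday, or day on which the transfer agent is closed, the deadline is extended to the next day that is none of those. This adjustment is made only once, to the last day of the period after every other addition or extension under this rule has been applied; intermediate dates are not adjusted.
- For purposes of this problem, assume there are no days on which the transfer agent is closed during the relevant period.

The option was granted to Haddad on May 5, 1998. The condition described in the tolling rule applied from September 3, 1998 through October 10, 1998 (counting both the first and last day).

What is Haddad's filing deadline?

June 12, 2003

5 years after May 5, 1998 is May 5, 2003.
From September 3, 1998 through October 10, 1998 inclusive is 38 days; tolling adds 38 days: May 5, 2003 + 38 days = June 12, 2003.
June 12, 2003 is a Thursday and not a day on which the transfer agent is closed, so no extension applies.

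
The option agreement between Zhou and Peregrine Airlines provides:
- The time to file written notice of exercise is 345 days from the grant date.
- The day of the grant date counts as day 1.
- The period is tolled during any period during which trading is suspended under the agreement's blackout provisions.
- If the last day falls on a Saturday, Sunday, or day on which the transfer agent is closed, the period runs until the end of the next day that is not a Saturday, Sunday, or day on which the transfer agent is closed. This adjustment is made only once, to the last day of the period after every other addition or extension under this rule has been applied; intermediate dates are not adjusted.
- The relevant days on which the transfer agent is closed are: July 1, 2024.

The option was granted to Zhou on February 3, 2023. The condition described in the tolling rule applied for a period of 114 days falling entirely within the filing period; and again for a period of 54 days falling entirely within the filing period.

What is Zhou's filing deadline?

July 2, 2024

Counting February 3, 2023 as day 1, day 345 is January 13, 2024.
Tolling adds 114 days: January 13, 2024 + 114 days = May 6, 2024.
Tolling adds 54 days: May 6, 2024 + 54 days = June 29, 2024.
June 29, 2024 is Saturday; June 30, 2024 is Sunday; July 1, 2024 is a listed holiday. The next qualifying day is July 2, 2024.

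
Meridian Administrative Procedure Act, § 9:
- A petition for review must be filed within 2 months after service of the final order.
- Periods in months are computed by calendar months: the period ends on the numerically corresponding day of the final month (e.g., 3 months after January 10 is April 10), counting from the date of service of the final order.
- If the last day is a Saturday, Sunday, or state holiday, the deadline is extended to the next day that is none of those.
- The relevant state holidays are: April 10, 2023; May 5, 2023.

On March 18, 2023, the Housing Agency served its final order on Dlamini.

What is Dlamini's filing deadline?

May 18, 2023

2 months after March 18, 2023 is May 18, 2023.
May 18, 2023 is a Thursday and not a state holiday, so no extension applies.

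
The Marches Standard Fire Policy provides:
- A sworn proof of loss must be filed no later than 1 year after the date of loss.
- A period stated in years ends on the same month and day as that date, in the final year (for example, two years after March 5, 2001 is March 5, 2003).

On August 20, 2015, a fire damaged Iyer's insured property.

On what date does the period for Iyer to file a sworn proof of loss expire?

August 20, 2016

1 year after August 20, 2015 is August 20, 2016.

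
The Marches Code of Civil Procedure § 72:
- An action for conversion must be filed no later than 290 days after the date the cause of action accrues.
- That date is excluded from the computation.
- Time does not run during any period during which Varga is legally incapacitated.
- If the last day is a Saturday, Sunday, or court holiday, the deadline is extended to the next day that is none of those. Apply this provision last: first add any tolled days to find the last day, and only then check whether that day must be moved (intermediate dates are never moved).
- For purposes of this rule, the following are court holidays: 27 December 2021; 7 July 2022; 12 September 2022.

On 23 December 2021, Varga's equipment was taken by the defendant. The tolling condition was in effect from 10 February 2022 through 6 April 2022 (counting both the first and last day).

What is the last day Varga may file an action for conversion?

December 5, 2022

290 days after 23 December 2021 is October 9, 2022.
From February 10, 2022 through April 6, 2022 inclusive is 56 days; tolling adds 56 days: October 9, 2022 + 56 days = December 4, 2022.
December 4, 2022 is Sunday. The next qualifying day is December 5, 2022.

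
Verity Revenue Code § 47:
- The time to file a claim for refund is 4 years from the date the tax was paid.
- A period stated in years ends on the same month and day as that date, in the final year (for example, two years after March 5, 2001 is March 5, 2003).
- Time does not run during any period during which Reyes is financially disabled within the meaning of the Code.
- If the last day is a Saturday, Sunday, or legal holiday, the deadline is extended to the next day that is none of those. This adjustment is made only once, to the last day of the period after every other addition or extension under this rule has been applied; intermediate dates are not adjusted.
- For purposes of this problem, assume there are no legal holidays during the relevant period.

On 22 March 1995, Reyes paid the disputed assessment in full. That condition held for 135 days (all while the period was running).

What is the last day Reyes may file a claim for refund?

August 4, 1999

4 years after 22 March 1995 is March 22, 1999.
Tolling adds 135 days: March 22, 1999 + 135 days = August 4, 1999.
August 4, 1999 is a Wednesday and not a legal holiday, so no extension applies.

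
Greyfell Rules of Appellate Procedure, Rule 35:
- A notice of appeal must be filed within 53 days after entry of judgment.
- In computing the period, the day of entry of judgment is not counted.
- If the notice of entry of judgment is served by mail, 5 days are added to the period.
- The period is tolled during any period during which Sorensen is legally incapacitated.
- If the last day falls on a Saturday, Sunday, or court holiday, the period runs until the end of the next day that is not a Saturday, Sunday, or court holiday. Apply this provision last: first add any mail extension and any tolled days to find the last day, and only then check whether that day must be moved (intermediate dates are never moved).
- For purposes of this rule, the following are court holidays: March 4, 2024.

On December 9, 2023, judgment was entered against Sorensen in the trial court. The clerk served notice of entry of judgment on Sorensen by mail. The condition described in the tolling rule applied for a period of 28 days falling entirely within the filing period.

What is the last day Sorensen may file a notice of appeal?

March 5, 2024

53 days after December 9, 2023 is January 31, 2024.
Service was by mail, adding 5 days: January 31, 2024 + 5 days = February 5, 2024.
Tolling adds 28 days: February 5, 2024 + 28 days = March 4, 2024.
March 4, 2024 is a listed holiday. The next qualifying day is March 5, 2024.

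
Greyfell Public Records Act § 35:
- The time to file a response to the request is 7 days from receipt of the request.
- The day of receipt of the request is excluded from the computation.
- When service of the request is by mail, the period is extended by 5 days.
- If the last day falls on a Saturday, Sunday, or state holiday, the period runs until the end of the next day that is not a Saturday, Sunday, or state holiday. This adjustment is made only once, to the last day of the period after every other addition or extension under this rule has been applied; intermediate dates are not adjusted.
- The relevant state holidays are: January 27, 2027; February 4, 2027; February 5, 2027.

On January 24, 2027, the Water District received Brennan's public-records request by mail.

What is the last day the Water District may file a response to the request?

7 days after January 24, 2027 is January 31, 2027.
Service was by mail, adding 5 days: January 31, 2027 + 5 days = February 5, 2027.
February 5, 2027 is a listed holiday; February 6, 2027 is Saturday; February 7, 2027 is Sunday. The next qualifying day is February 8, 2027.

February 8, 2027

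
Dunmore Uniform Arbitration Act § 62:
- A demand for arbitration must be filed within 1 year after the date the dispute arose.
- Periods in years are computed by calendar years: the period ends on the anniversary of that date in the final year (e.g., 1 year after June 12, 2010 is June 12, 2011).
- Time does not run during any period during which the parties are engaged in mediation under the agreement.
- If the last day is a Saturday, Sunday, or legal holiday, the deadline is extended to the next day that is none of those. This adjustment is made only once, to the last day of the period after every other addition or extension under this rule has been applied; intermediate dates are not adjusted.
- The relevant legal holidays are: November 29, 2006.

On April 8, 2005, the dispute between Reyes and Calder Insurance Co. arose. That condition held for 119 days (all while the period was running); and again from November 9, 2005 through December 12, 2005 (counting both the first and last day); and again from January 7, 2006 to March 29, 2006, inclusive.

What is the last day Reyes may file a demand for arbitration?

November 30, 2006

1 year after April 8, 2005 is April 8, 2006.
Tolling adds 119 days: April 8, 2006 + 119 days = August 5, 2006.
From November 9, 2005 through December 12, 2005 inclusive is 34 days; tolling adds 34 days: August 5, 2006 + 34 days = September 8, 2006.
From January 7, 2006 through March 29, 2006 inclusive is 82 days; tolling adds 82 days: September 8, 2006 + 82 days = November 29, 2006.
November 29, 2006 is a listed holiday. The next qualifying day is November 30, 2006.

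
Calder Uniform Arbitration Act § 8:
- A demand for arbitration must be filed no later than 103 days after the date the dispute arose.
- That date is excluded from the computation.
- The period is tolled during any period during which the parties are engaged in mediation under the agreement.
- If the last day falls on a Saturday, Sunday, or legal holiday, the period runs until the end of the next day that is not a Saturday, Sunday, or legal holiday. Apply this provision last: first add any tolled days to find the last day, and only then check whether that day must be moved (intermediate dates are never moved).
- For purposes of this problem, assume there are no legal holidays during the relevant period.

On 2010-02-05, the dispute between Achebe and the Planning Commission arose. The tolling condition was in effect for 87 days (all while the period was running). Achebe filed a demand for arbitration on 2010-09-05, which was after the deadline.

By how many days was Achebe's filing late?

103 days after 2010-02-05 is May 19, 2010.
Tolling adds 87 days: May 19, 2010 + 87 days = August 14, 2010.
August 14, 2010 is Saturday; August 15, 2010 is Sunday. The next qualifying day is August 16, 2010.
The deadline is August 16, 2010; from August 16, 2010 to September 5, 2010 is 20 days.

20 days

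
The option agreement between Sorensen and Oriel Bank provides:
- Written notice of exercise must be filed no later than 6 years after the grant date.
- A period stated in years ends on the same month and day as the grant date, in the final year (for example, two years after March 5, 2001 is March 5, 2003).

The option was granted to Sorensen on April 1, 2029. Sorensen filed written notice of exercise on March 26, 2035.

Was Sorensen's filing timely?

6 years after April 1, 2029 is April 1, 2035.
The deadline is April 1, 2035; the filing on March 26, 2035 is on or before that date.

Yes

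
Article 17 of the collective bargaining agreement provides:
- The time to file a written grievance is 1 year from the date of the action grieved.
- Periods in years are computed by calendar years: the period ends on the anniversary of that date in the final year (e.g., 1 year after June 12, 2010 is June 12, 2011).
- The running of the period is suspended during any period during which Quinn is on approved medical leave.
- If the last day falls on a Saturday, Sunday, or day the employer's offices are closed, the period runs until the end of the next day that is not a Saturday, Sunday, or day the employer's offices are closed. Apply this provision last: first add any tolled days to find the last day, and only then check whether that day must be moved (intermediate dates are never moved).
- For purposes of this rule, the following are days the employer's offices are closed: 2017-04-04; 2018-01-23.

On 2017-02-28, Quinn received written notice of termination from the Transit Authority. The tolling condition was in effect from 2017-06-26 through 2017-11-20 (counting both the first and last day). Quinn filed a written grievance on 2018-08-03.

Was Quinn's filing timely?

1 year after 2017-02-28 is February 28, 2018.
From June 26, 2017 through November 20, 2017 inclusive is 148 days; tolling adds 148 days: February 28, 2018 + 148 days = July 26, 2018.
July 26, 2018 is a Thursday and not a day the employer's offices are closed, so no extension applies.
The deadline is July 26, 2018; the filing on August 3, 2018 is after that date.

No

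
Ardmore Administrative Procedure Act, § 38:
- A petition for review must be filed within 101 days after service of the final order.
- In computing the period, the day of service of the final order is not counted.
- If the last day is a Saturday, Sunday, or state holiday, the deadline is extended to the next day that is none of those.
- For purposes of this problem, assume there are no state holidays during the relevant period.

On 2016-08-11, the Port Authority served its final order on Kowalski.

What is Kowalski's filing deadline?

101 days after 2016-08-11 is November 20, 2016.
November 20, 2016 is Sunday. The next qualifying day is November 21, 2016.

November 21, 2016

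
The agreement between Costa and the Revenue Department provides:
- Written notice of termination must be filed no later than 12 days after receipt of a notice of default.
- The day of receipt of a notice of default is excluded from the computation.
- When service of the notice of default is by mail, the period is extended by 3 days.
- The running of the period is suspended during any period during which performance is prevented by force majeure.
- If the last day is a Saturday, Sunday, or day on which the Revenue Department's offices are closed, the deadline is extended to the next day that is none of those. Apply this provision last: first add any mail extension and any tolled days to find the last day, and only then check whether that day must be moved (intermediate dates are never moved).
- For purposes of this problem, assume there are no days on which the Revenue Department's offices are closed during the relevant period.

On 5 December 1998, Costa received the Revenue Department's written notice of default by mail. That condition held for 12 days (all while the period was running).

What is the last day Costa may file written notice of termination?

January 1, 1999

12 days after 5 December 1998 is December 17, 1998.
Service was by mail, adding 3 days: December 17, 1998 + 3 days = December 20, 1998.
Tolling adds 12 days: December 20, 1998 + 12 days = January 1, 1999.
January 1, 1999 is a Friday and not a day on which the Revenue Department's offices are closed, so no extension applies.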